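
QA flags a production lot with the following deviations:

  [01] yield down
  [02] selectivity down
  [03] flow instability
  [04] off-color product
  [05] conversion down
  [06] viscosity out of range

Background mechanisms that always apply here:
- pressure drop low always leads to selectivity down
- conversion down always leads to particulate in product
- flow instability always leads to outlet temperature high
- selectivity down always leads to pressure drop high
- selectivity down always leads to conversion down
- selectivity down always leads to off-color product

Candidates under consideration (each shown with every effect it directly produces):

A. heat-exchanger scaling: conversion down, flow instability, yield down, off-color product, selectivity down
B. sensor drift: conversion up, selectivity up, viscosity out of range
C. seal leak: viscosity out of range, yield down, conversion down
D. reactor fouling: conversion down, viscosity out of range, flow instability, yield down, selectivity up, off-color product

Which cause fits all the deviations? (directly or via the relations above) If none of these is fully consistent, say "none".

Testing each hypothesis:
(A) heat-exchanger scaling — yield down ✓; selectivity down ✓; flow instability ✓; off-color product ✓; conversion down ✓; viscosity out of range ✗
(B) sensor drift — fails on yield down, selectivity down, flow instability, off-color product, conversion down (predicts selectivity up, not selectivity down; predicts conversion up, not conversion down)
(C) seal leak — does not account for selectivity down, flow instability, off-color product
(D) reactor fouling — fails on selectivity down (predicts selectivity up, not selectivity down)
None of the listed candidates fits everything.

none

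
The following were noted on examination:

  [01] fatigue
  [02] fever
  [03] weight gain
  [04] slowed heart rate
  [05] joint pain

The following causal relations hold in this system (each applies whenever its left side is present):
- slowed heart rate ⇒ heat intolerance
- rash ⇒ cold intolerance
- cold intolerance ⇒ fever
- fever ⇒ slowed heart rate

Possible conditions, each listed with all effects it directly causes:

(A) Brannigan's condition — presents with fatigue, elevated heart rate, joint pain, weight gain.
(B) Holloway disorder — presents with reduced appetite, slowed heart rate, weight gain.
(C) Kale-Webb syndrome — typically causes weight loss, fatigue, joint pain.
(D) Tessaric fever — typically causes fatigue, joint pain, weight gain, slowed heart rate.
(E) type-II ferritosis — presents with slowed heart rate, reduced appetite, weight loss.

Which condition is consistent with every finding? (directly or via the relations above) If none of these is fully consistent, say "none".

none

Testing each hypothesis:
(A) Brannigan's condition — fatigue yes; fever NO; weight gain yes; slowed heart rate NO; joint pain yes
(B) Holloway disorder — fatigue NO; fever NO; weight gain yes; slowed heart rate yes; joint pain NO
(C) Kale-Webb syndrome — fatigue yes; fever NO; weight gain NO; slowed heart rate NO; joint pain yes
(D) Tessaric fever — does not account for fever
(E) type-II ferritosis — fatigue NO; fever NO; weight gain NO; slowed heart rate yes; joint pain NO
No candidate is consistent with all observations.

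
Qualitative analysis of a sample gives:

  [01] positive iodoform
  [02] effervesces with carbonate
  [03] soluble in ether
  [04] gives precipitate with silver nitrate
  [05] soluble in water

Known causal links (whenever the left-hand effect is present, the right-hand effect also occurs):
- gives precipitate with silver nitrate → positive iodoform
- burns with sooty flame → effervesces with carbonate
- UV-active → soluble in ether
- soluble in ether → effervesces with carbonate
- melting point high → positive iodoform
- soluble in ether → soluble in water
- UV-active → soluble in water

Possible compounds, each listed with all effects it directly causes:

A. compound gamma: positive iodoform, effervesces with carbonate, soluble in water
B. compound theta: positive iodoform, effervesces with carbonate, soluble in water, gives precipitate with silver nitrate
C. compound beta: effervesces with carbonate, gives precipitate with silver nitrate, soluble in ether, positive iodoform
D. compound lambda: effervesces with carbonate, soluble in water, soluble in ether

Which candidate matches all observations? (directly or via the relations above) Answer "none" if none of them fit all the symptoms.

Checking each candidate against the observations:
(A) compound gamma — does not account for soluble in ether, gives precipitate with silver nitrate
(B) compound theta — does not account for soluble in ether
(C) compound beta — accounts for every observation (soluble in water through soluble in ether → soluble in water)
(D) compound lambda — positive iodoform miss; effervesces with carbonate match; soluble in ether match; gives precipitate with silver nitrate miss; soluble in water match
(C) is the only candidate with no mismatches.

C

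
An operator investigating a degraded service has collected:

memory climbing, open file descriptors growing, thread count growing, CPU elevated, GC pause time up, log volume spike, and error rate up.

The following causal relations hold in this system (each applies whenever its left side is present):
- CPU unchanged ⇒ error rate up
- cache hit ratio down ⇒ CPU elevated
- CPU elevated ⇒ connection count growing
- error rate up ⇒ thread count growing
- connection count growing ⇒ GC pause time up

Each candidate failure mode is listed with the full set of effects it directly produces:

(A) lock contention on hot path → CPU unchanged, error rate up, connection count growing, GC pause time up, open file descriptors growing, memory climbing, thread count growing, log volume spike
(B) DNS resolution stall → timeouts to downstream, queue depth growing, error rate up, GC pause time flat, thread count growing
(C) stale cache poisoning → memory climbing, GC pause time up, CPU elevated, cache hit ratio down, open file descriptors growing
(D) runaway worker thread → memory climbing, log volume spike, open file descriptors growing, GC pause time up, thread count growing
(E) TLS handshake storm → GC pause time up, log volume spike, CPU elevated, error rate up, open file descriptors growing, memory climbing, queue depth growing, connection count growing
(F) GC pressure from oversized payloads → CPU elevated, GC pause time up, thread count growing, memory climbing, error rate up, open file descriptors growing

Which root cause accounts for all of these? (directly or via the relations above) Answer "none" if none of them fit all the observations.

E

Testing each hypothesis:
(A) lock contention on hot path — fails on CPU elevated (predicts CPU unchanged, not CPU elevated)
(B) DNS resolution stall — memory climbing miss; open file descriptors growing miss; thread count growing match; CPU elevated miss; GC pause time up miss; log volume spike miss; error rate up match
(C) stale cache poisoning — memory climbing match; open file descriptors growing match; thread count growing miss; CPU elevated match; GC pause time up match; log volume spike miss; error rate up miss
(D) runaway worker thread — memory climbing match; open file descriptors growing match; thread count growing match; CPU elevated miss; GC pause time up match; log volume spike match; error rate up miss
(E) TLS handshake storm — memory climbing match; open file descriptors growing match; thread count growing match (through error rate up → thread count growing); CPU elevated match; GC pause time up match; log volume spike match; error rate up match
(F) GC pressure from oversized payloads — memory climbing match; open file descriptors growing match; thread count growing match; CPU elevated match; GC pause time up match; log volume spike miss; error rate up match
Only (E) is consistent with every observation.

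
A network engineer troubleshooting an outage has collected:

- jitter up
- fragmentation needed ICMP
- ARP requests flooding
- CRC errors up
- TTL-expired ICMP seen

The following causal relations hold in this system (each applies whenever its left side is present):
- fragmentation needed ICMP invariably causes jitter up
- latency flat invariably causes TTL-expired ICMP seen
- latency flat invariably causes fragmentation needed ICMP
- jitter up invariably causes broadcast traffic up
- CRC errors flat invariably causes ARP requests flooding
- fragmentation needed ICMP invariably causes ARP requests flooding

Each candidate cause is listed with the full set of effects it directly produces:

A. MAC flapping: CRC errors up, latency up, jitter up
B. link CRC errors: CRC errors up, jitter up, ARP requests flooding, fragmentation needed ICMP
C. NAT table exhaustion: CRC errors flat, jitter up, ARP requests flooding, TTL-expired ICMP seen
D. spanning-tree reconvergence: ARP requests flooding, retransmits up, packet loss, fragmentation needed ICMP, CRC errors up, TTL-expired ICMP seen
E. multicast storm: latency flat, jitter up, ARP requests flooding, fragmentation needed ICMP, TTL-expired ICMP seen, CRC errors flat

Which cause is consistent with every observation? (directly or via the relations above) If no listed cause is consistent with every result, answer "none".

Checking each candidate against the observations:
(A) MAC flapping — jitter up ✓; fragmentation needed ICMP ✗; ARP requests flooding ✗; CRC errors up ✓; TTL-expired ICMP seen ✗
(B) link CRC errors — jitter up ✓; fragmentation needed ICMP ✓; ARP requests flooding ✓; CRC errors up ✓; TTL-expired ICMP seen ✗
(C) NAT table exhaustion — jitter up ✓; fragmentation needed ICMP ✗; ARP requests flooding ✓; CRC errors up ✗; TTL-expired ICMP seen ✓
(D) spanning-tree reconvergence — accounts for every observation (jitter up by fragmentation needed ICMP → jitter up)
(E) multicast storm — fails on CRC errors up (predicts CRC errors flat, not CRC errors up)
(D) alone accounts for all the evidence.

D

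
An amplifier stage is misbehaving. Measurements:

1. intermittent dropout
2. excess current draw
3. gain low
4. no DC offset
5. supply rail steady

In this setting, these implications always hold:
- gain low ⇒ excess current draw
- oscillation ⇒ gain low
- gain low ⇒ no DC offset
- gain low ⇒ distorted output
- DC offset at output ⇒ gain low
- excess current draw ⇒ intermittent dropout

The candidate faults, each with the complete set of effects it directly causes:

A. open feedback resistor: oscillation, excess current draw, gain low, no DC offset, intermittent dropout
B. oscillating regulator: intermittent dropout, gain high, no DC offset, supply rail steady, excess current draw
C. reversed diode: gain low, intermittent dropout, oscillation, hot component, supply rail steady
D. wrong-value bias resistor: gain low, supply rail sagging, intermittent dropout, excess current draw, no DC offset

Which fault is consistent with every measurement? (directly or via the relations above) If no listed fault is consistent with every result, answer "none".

C

Testing each hypothesis:
(A) open feedback resistor — intermittent dropout match; excess current draw match; gain low match; no DC offset match; supply rail steady miss
(B) oscillating regulator — intermittent dropout match; excess current draw match; gain low miss; no DC offset match; supply rail steady match
(C) reversed diode — intermittent dropout match; excess current draw match (by gain low → excess current draw); gain low match; no DC offset match (by gain low → no DC offset); supply rail steady match
(D) wrong-value bias resistor — fails on supply rail steady (predicts supply rail sagging, not supply rail steady)
(C) is the only candidate with no mismatches.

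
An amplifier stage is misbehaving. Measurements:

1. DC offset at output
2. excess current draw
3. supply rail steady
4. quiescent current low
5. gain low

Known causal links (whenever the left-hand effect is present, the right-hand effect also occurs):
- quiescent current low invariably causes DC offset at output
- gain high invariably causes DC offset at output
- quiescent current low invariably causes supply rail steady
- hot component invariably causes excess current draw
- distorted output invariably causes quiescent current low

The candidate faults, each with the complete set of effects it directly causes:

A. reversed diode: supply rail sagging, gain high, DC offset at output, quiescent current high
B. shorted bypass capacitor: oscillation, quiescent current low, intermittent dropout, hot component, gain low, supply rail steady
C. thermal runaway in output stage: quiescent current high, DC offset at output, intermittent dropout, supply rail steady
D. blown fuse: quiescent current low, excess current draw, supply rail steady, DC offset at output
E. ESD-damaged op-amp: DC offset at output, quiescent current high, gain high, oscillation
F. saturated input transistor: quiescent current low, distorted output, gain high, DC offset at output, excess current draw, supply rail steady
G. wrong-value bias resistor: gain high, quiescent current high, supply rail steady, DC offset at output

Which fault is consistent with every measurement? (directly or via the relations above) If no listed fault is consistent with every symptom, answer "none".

Per-candidate check:
(A) reversed diode — DC offset at output match; excess current draw miss; supply rail steady miss; quiescent current low miss; gain low miss
(B) shorted bypass capacitor — accounts for every observation (DC offset at output by quiescent current low → DC offset at output)
(C) thermal runaway in output stage — DC offset at output match; excess current draw miss; supply rail steady match; quiescent current low miss; gain low miss
(D) blown fuse — does not account for gain low
(E) ESD-damaged op-amp — DC offset at output match; excess current draw miss; supply rail steady miss; quiescent current low miss; gain low miss
(F) saturated input transistor — fails on gain low (predicts gain high, not gain low)
(G) wrong-value bias resistor — fails on excess current draw, quiescent current low, gain low (predicts quiescent current high, not quiescent current low; predicts gain high, not gain low)
Only (B) is consistent with every observation.

B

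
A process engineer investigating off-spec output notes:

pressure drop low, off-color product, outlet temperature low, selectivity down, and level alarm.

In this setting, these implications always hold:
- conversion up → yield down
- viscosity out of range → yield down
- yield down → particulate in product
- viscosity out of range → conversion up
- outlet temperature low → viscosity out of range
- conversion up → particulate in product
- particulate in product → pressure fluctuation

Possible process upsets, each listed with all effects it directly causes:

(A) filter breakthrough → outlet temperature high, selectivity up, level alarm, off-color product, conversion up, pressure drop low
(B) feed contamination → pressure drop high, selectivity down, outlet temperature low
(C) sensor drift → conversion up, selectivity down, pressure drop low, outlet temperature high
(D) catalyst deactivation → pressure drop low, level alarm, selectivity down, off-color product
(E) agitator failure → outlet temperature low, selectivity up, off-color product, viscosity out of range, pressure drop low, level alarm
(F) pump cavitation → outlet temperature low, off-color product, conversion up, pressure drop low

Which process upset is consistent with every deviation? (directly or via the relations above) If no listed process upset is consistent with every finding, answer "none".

Testing each hypothesis:
(A) filter breakthrough — fails on outlet temperature low, selectivity down (predicts outlet temperature high, not outlet temperature low; predicts selectivity up, not selectivity down)
(B) feed contamination — pressure drop low NO; off-color product NO; outlet temperature low yes; selectivity down yes; level alarm NO
(C) sensor drift — fails on off-color product, outlet temperature low, level alarm (predicts outlet temperature high, not outlet temperature low)
(D) catalyst deactivation — does not account for outlet temperature low
(E) agitator failure — fails on selectivity down (predicts selectivity up, not selectivity down)
(F) pump cavitation — does not account for selectivity down, level alarm
Every candidate fails on at least one observation.

none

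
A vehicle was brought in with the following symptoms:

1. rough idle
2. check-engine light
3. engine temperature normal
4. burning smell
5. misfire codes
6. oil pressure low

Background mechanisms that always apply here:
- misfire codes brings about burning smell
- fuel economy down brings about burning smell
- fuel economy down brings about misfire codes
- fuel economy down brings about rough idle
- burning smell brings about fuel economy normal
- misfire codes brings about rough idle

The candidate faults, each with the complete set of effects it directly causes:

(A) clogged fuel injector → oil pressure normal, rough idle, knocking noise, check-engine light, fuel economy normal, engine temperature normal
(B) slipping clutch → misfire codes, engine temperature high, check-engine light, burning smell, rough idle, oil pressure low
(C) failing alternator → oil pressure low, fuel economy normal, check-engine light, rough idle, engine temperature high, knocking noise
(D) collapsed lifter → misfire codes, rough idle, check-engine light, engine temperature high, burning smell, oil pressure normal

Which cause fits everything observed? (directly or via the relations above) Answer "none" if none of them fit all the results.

none

For each candidate, compare predicted effects to what was observed:
(A) clogged fuel injector — fails on burning smell, misfire codes, oil pressure low (predicts oil pressure normal, not oil pressure low)
(B) slipping clutch — fails on engine temperature normal (predicts engine temperature high, not engine temperature normal)
(C) failing alternator — fails on engine temperature normal, burning smell, misfire codes (predicts engine temperature high, not engine temperature normal)
(D) collapsed lifter — fails on engine temperature normal, oil pressure low (predicts engine temperature high, not engine temperature normal; predicts oil pressure normal, not oil pressure low)
None of the listed candidates fits everything.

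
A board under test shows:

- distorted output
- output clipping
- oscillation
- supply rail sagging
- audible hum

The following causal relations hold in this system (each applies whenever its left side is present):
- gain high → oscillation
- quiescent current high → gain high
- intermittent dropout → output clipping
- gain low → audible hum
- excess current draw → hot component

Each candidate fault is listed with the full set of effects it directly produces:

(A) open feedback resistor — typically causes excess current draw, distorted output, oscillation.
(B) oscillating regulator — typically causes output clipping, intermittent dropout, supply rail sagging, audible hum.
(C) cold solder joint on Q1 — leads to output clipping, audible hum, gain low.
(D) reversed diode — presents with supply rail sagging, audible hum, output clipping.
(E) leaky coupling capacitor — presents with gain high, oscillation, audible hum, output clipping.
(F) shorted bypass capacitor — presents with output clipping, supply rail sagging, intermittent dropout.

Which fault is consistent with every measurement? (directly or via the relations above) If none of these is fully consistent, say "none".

Per-candidate check:
(A) open feedback resistor — does not account for output clipping, supply rail sagging, audible hum
(B) oscillating regulator — distorted output NO; output clipping yes; oscillation NO; supply rail sagging yes; audible hum yes
(C) cold solder joint on Q1 — does not account for distorted output, oscillation, supply rail sagging
(D) reversed diode — does not account for distorted output, oscillation
(E) leaky coupling capacitor — distorted output NO; output clipping yes; oscillation yes; supply rail sagging NO; audible hum yes
(F) shorted bypass capacitor — distorted output NO; output clipping yes; oscillation NO; supply rail sagging yes; audible hum NO
None of the listed candidates fits everything.

none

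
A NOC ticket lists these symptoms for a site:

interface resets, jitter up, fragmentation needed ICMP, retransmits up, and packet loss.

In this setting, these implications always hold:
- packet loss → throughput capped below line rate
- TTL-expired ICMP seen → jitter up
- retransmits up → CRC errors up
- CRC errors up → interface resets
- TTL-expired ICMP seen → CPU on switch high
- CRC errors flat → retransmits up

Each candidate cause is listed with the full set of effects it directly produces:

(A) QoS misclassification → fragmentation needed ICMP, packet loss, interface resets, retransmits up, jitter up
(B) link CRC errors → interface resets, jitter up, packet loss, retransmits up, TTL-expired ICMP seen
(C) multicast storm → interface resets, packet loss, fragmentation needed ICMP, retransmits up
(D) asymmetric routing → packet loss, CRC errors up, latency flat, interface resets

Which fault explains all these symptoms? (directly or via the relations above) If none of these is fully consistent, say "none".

For each candidate, compare predicted effects to what was observed:
(A) QoS misclassification — interface resets match; jitter up match; fragmentation needed ICMP match; retransmits up match; packet loss match
(B) link CRC errors — interface resets match; jitter up match; fragmentation needed ICMP miss; retransmits up match; packet loss match
(C) multicast storm — interface resets match; jitter up miss; fragmentation needed ICMP match; retransmits up match; packet loss match
(D) asymmetric routing — does not account for jitter up, fragmentation needed ICMP, retransmits up
(A) alone accounts for all the evidence.

A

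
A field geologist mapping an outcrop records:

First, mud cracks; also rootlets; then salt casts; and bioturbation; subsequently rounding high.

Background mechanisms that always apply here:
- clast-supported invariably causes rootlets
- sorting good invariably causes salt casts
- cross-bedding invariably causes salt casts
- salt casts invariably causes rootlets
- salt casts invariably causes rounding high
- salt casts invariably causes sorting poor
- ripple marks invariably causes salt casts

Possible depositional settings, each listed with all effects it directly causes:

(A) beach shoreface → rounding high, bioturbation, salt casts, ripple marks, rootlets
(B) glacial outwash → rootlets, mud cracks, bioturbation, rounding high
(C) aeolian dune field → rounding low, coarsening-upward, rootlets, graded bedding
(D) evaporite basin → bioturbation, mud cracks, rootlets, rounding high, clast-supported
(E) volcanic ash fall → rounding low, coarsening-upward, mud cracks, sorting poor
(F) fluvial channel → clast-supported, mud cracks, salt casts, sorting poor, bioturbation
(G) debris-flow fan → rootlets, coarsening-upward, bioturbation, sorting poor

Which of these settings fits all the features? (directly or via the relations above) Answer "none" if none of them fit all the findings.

F

For each candidate, compare predicted effects to what was observed:
(A) beach shoreface — does not account for mud cracks
(B) glacial outwash — mud cracks match; rootlets match; salt casts miss; bioturbation match; rounding high match
(C) aeolian dune field — mud cracks miss; rootlets match; salt casts miss; bioturbation miss; rounding high miss
(D) evaporite basin — does not account for salt casts
(E) volcanic ash fall — fails on rootlets, salt casts, bioturbation, rounding high (predicts rounding low, not rounding high)
(F) fluvial channel — accounts for every observation (rootlets by salt casts → rootlets)
(G) debris-flow fan — mud cracks miss; rootlets match; salt casts miss; bioturbation match; rounding high miss
Only (F) is consistent with every observation.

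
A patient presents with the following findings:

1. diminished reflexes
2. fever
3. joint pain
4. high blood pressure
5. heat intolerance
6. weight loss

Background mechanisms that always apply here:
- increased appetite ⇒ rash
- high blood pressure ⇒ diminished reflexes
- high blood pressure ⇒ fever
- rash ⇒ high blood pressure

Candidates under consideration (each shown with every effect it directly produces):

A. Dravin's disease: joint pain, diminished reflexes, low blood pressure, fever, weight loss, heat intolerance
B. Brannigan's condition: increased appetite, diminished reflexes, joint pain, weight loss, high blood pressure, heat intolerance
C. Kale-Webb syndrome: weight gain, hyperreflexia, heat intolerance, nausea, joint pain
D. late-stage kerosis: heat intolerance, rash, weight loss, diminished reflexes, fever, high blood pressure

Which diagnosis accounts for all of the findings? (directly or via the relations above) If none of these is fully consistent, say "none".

B

For each candidate, compare predicted effects to what was observed:
(A) Dravin's disease — fails on high blood pressure (predicts low blood pressure, not high blood pressure)
(B) Brannigan's condition — accounts for every observation (fever through high blood pressure → fever)
(C) Kale-Webb syndrome — fails on diminished reflexes, fever, high blood pressure, weight loss (predicts hyperreflexia, not diminished reflexes; predicts weight gain, not weight loss)
(D) late-stage kerosis — does not account for joint pain
(B) alone accounts for all the evidence.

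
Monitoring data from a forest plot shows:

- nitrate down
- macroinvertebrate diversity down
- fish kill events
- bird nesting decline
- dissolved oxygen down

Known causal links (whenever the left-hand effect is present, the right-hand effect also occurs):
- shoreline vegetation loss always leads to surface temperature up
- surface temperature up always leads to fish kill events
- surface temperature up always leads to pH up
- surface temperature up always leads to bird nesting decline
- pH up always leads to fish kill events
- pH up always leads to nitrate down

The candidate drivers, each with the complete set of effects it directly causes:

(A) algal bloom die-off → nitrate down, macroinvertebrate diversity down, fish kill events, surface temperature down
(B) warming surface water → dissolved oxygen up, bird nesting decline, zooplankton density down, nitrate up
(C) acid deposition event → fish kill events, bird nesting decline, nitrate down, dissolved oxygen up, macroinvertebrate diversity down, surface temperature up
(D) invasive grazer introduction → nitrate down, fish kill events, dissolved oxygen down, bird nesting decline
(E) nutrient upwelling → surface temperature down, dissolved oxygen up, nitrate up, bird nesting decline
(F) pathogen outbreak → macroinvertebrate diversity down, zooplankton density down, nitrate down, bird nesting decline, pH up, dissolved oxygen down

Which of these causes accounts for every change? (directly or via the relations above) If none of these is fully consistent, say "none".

F

Per-candidate check:
(A) algal bloom die-off — nitrate down yes; macroinvertebrate diversity down yes; fish kill events yes; bird nesting decline NO; dissolved oxygen down NO
(B) warming surface water — nitrate down NO; macroinvertebrate diversity down NO; fish kill events NO; bird nesting decline yes; dissolved oxygen down NO
(C) acid deposition event — nitrate down yes; macroinvertebrate diversity down yes; fish kill events yes; bird nesting decline yes; dissolved oxygen down NO
(D) invasive grazer introduction — does not account for macroinvertebrate diversity down
(E) nutrient upwelling — nitrate down NO; macroinvertebrate diversity down NO; fish kill events NO; bird nesting decline yes; dissolved oxygen down NO
(F) pathogen outbreak — nitrate down yes; macroinvertebrate diversity down yes; fish kill events yes (by pH up → fish kill events); bird nesting decline yes; dissolved oxygen down yes
Only (F) is consistent with every observation.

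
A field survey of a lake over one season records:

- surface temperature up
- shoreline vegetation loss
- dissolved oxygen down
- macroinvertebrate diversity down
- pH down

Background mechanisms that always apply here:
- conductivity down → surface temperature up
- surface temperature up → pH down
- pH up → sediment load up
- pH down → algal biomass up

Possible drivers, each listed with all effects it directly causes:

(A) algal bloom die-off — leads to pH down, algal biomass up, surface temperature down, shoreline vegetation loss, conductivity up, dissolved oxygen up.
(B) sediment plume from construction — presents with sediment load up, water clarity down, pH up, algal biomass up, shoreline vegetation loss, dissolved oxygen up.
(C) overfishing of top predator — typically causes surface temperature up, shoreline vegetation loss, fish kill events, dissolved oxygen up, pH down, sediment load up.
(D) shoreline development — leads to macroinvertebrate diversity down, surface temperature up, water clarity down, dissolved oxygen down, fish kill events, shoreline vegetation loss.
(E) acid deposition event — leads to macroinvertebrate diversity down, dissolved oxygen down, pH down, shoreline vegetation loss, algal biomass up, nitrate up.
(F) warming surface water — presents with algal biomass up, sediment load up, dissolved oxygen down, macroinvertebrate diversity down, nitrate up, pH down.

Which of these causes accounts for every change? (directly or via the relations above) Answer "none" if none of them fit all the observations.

D

Per-candidate check:
(A) algal bloom die-off — surface temperature up miss; shoreline vegetation loss match; dissolved oxygen down miss; macroinvertebrate diversity down miss; pH down match
(B) sediment plume from construction — surface temperature up miss; shoreline vegetation loss match; dissolved oxygen down miss; macroinvertebrate diversity down miss; pH down miss
(C) overfishing of top predator — surface temperature up match; shoreline vegetation loss match; dissolved oxygen down miss; macroinvertebrate diversity down miss; pH down match
(D) shoreline development — surface temperature up match; shoreline vegetation loss match; dissolved oxygen down match; macroinvertebrate diversity down match; pH down match (via surface temperature up → pH down)
(E) acid deposition event — surface temperature up miss; shoreline vegetation loss match; dissolved oxygen down match; macroinvertebrate diversity down match; pH down match
(F) warming surface water — surface temperature up miss; shoreline vegetation loss miss; dissolved oxygen down match; macroinvertebrate diversity down match; pH down match
(D) alone accounts for all the evidence.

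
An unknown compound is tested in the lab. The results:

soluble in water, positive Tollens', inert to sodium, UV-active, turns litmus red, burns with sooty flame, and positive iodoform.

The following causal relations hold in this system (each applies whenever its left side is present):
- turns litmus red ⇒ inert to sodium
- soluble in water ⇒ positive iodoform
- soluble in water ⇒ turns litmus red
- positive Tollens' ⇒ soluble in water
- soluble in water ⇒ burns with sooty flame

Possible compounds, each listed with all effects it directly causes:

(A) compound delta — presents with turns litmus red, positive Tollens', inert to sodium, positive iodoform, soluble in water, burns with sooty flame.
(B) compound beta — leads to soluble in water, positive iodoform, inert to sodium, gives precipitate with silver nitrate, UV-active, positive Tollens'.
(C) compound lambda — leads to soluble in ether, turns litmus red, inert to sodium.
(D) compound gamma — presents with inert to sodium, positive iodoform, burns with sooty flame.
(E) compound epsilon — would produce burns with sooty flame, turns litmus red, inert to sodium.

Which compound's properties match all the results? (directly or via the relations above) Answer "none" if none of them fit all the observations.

B

Testing each hypothesis:
(A) compound delta — soluble in water yes; positive Tollens' yes; inert to sodium yes; UV-active NO; turns litmus red yes; burns with sooty flame yes; positive iodoform yes
(B) compound beta — soluble in water yes; positive Tollens' yes; inert to sodium yes; UV-active yes; turns litmus red yes (via soluble in water → turns litmus red); burns with sooty flame yes (via soluble in water → burns with sooty flame); positive iodoform yes
(C) compound lambda — does not account for soluble in water, positive Tollens', UV-active, burns with sooty flame, positive iodoform
(D) compound gamma — soluble in water NO; positive Tollens' NO; inert to sodium yes; UV-active NO; turns litmus red NO; burns with sooty flame yes; positive iodoform yes
(E) compound epsilon — does not account for soluble in water, positive Tollens', UV-active, positive iodoform
(B) alone accounts for all the evidence.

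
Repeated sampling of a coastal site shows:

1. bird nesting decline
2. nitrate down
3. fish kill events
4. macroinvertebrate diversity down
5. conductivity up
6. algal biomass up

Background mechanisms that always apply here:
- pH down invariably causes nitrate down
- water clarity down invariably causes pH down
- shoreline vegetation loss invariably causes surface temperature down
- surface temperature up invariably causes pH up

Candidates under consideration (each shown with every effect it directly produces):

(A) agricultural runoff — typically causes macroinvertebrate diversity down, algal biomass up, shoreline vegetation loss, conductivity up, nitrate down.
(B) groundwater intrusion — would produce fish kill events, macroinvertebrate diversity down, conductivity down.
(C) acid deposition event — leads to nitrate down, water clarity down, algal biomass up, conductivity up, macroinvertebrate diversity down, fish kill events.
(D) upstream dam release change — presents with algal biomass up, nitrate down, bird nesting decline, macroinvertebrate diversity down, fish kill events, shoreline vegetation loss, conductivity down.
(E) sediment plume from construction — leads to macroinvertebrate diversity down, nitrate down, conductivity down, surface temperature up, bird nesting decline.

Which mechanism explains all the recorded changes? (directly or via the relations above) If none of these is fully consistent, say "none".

none

For each candidate, compare predicted effects to what was observed:
(A) agricultural runoff — bird nesting decline -; nitrate down +; fish kill events -; macroinvertebrate diversity down +; conductivity up +; algal biomass up +
(B) groundwater intrusion — bird nesting decline -; nitrate down -; fish kill events +; macroinvertebrate diversity down +; conductivity up -; algal biomass up -
(C) acid deposition event — bird nesting decline -; nitrate down +; fish kill events +; macroinvertebrate diversity down +; conductivity up +; algal biomass up +
(D) upstream dam release change — bird nesting decline +; nitrate down +; fish kill events +; macroinvertebrate diversity down +; conductivity up -; algal biomass up +
(E) sediment plume from construction — bird nesting decline +; nitrate down +; fish kill events -; macroinvertebrate diversity down +; conductivity up -; algal biomass up -
Every candidate fails on at least one observation.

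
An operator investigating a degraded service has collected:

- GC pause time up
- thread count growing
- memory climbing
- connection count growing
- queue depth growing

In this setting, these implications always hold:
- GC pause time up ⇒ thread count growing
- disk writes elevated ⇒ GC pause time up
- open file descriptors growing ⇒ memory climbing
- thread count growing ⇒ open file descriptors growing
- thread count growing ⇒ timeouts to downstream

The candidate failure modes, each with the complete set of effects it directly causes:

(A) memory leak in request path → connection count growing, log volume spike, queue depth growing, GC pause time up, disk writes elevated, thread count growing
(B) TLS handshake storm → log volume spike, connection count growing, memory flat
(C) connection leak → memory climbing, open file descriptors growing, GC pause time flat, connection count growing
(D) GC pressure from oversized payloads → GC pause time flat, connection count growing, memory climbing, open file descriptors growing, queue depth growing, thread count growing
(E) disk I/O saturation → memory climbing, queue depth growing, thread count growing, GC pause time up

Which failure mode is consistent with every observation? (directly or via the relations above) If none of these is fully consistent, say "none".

Testing each hypothesis:
(A) memory leak in request path — accounts for every observation (memory climbing through thread count growing → open file descriptors growing → memory climbing)
(B) TLS handshake storm — fails on GC pause time up, thread count growing, memory climbing, queue depth growing (predicts memory flat, not memory climbing)
(C) connection leak — GC pause time up ✗; thread count growing ✗; memory climbing ✓; connection count growing ✓; queue depth growing ✗
(D) GC pressure from oversized payloads — fails on GC pause time up (predicts GC pause time flat, not GC pause time up)
(E) disk I/O saturation — GC pause time up ✓; thread count growing ✓; memory climbing ✓; connection count growing ✗; queue depth growing ✓
(A) is the only candidate with no mismatches.

A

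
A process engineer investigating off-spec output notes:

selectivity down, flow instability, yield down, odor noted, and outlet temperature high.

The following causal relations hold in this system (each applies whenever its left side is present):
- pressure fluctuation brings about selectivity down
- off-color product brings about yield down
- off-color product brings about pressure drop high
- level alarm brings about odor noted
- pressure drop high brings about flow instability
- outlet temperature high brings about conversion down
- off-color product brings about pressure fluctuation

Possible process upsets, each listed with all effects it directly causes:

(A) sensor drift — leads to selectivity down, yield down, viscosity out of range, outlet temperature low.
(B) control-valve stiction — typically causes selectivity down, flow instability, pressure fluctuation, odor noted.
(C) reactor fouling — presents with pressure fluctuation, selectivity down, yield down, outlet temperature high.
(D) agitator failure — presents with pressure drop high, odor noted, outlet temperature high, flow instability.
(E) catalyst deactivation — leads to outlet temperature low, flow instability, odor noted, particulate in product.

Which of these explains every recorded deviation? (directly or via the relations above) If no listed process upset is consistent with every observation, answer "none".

Checking each candidate against the observations:
(A) sensor drift — fails on flow instability, odor noted, outlet temperature high (predicts outlet temperature low, not outlet temperature high)
(B) control-valve stiction — does not account for yield down, outlet temperature high
(C) reactor fouling — selectivity down yes; flow instability NO; yield down yes; odor noted NO; outlet temperature high yes
(D) agitator failure — does not account for selectivity down, yield down
(E) catalyst deactivation — selectivity down NO; flow instability yes; yield down NO; odor noted yes; outlet temperature high NO
No candidate is consistent with all observations.

none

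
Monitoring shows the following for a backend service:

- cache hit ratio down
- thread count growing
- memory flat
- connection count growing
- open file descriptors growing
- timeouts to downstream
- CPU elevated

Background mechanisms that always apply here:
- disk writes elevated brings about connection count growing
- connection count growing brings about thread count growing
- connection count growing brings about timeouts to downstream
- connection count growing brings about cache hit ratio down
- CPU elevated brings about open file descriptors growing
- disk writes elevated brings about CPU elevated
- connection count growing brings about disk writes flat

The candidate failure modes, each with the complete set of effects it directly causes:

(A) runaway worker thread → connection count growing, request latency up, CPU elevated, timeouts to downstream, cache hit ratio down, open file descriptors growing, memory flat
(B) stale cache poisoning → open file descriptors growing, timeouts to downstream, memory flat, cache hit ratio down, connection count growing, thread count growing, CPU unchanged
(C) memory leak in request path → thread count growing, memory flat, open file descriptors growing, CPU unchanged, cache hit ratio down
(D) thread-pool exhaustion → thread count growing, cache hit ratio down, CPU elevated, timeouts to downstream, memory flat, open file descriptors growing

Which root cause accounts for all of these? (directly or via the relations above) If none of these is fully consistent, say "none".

Testing each hypothesis:
(A) runaway worker thread — cache hit ratio down ✓; thread count growing ✓ (through connection count growing → thread count growing); memory flat ✓; connection count growing ✓; open file descriptors growing ✓; timeouts to downstream ✓; CPU elevated ✓
(B) stale cache poisoning — fails on CPU elevated (predicts CPU unchanged, not CPU elevated)
(C) memory leak in request path — cache hit ratio down ✓; thread count growing ✓; memory flat ✓; connection count growing ✗; open file descriptors growing ✓; timeouts to downstream ✗; CPU elevated ✗
(D) thread-pool exhaustion — does not account for connection count growing
(A) is the only candidate with no mismatches.

A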